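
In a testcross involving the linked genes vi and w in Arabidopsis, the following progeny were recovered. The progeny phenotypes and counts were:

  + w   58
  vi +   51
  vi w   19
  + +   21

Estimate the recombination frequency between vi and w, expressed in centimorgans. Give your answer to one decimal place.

The two most frequent classes, + w (58) and vi + (51), are the parental types, so the F1 was + w / vi +.
The recombinant classes are + + and vi w: 21 + 19 = 40.
Recombination frequency = 40/149 = 0.2685 ≈ 26.8%, i.e. 26.8 centimorgans.

26.8 centimorgans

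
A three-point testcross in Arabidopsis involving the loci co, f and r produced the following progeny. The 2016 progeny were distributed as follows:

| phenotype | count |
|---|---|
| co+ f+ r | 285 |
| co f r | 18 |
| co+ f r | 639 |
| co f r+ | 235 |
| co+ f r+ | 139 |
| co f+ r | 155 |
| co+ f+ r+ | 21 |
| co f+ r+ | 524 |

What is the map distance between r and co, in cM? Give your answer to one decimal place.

16.5 cM

The two most frequent reciprocal classes, co+ f r and co f+ r+, are the parental types, so the F1 was co+ f r / co f+ r+.
The two rarest classes, co f r and co+ f+ r+, are the double crossovers. Comparing them with the parentals, only the co allele has switched, so co is the middle locus and the order is f – co – r.
Crossovers in the co–r interval produce the single-crossover classes co+ f r+ and co f+ r (139 + 155 = 294) plus the double crossovers (39).
RF(co–r) = (294 + 39) / 2016 = 333/2016 = 0.1652 → 16.5 cM.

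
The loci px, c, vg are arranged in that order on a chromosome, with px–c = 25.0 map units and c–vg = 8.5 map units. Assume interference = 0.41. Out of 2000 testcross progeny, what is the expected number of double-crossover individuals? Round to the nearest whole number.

Map distances give recombination frequencies of 0.250 and 0.085 for the two intervals.
With interference 0.41 (so coincidence = 0.59), expected double-crossover frequency = 0.250 × 0.085 × 0.59 = 0.01254.
Expected number = 0.01254 × 2000 = 25.08 ≈ 25.

25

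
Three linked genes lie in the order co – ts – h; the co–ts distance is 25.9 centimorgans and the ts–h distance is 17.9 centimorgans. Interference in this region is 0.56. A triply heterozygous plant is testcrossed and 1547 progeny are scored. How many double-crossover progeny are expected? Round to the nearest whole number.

32

Map distances give recombination frequencies of 0.259 and 0.179 for the two intervals.
With interference 0.56 (so coincidence = 0.44), expected double-crossover frequency = 0.259 × 0.179 × 0.44 = 0.02040.
Expected number = 0.02040 × 1547 = 31.56 ≈ 32.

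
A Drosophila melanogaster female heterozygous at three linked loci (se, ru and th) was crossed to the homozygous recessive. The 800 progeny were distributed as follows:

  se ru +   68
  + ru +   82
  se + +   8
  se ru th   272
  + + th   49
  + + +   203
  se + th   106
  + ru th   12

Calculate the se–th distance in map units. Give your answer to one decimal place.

The two most frequent reciprocal classes, se ru th and + + +, are the parental types, so the F1 was se ru th / + + +.
The two rarest classes, + ru th and se + +, are the double crossovers. Comparing them with the parentals, only the se allele has switched, so se is the middle locus and the order is ru – se – th.
Crossovers in the se–th interval produce the single-crossover classes se ru + and + + th (68 + 49 = 117) plus the double crossovers (20).
RF(se–th) = (117 + 20) / 800 = 137/800 = 0.1713 → 17.1 map units.

17.1 map units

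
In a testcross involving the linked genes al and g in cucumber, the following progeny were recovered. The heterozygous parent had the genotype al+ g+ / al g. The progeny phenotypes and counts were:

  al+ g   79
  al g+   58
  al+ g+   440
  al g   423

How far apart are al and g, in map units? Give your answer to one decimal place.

The recombinant classes are al+ g and al g+: 79 + 58 = 137.
Recombination frequency = 137/1000 = 0.1370 ≈ 13.7%, i.e. 13.7 map units.

13.7 map units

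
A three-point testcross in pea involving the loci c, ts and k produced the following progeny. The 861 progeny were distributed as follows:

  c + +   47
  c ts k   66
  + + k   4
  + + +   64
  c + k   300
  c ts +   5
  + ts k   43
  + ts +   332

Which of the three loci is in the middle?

The two most frequent reciprocal classes, + ts + and c + k, are the parental types, so the F1 was + ts + / c + k.
The two rarest classes, c ts + and + + k, are the double crossovers. Comparing them with the parentals, only the c allele has switched, so c is the middle locus and the order is ts – c – k.

c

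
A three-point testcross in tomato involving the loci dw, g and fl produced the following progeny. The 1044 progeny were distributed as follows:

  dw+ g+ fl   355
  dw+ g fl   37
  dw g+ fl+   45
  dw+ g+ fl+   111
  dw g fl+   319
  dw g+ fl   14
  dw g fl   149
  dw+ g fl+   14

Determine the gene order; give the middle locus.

The two most frequent reciprocal classes, dw+ g+ fl and dw g fl+, are the parental types, so the F1 was dw+ g+ fl / dw g fl+.
The two rarest classes, dw g+ fl and dw+ g fl+, are the double crossovers. Comparing them with the parentals, only the dw allele has switched, so dw is the middle locus and the order is g – dw – fl.

dw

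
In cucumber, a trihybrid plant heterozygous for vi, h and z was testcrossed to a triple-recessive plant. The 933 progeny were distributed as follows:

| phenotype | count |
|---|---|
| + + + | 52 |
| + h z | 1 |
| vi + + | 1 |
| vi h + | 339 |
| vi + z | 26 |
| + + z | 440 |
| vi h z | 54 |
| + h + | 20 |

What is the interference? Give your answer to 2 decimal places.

The two most frequent reciprocal classes, + + z and vi h +, are the parental types, so the F1 was + + z / vi h +.
The two rarest classes, + h z and vi + +, are the double crossovers. Comparing them with the parentals, only the h allele has switched, so h is the middle locus and the order is vi – h – z.
vi–h: (46 + 2)/933 = 0.0514; h–z: (106 + 2)/933 = 0.1158.
Expected DCO frequency = 0.0514 × 0.1158 ≈ 0.00595; observed = 2/933 ≈ 0.00214.
Coefficient of coincidence = 0.00214/0.00595 ≈ 0.36; interference = 1 − 0.36 = 0.64.

0.64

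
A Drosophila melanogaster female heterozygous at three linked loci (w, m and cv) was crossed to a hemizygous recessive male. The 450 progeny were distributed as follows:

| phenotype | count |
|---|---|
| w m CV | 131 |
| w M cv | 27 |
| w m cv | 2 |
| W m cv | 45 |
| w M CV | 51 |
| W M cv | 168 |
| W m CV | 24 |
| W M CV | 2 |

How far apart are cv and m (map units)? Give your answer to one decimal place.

22.2 map units

The two most frequent reciprocal classes, W M cv and w m CV, are the parental types, so the F1 was W M cv / w m CV.
The two rarest classes, W M CV and w m cv, are the double crossovers. Comparing them with the parentals, only the cv allele has switched, so cv is the middle locus and the order is m – cv – w.
Crossovers in the m–cv interval produce the single-crossover classes W m cv and w M CV (45 + 51 = 96) plus the double crossovers (4).
RF(m–cv) = (96 + 4) / 450 = 100/450 = 0.2222 → 22.2 map units.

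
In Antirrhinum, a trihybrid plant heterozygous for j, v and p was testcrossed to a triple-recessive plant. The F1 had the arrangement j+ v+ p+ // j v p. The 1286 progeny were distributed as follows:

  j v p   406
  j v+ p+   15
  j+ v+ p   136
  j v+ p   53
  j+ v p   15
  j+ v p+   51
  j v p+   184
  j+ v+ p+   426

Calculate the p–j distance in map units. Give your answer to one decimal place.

27.2 map units

The two rarest classes, j v+ p+ and j+ v p, are the double crossovers. Comparing them with the parentals, only the j allele has switched, so j is the middle locus and the order is v – j – p.
Crossovers in the j–p interval produce the single-crossover classes j+ v+ p and j v p+ (136 + 184 = 320) plus the double crossovers (30).
RF(j–p) = (320 + 30) / 1286 = 350/1286 = 0.2722 → 27.2 map units.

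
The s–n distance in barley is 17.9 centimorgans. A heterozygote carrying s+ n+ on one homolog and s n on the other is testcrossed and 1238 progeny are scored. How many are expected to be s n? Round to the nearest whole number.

508

A map distance of 17.9 centimorgans corresponds to a recombination frequency of 0.179.
The F1 is s+ n+ / s n, so s n is a parental gamete class with expected frequency (1 − r)/2 = 0.821/2 = 0.4105.
Expected number = 0.4105 × 1238 = 508.20 ≈ 508.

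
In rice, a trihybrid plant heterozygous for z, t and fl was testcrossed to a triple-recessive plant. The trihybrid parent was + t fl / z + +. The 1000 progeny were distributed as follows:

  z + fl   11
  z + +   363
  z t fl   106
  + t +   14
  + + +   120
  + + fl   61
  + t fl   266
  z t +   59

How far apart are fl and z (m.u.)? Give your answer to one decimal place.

The two rarest classes, + t + and z + fl, are the double crossovers. Comparing them with the parentals, only the fl allele has switched, so fl is the middle locus and the order is z – fl – t.
Crossovers in the z–fl interval produce the single-crossover classes z t fl and + + + (106 + 120 = 226) plus the double crossovers (25).
RF(z–fl) = (226 + 25) / 1000 = 251/1000 = 0.2510 → 25.1 m.u.

25.1 m.u.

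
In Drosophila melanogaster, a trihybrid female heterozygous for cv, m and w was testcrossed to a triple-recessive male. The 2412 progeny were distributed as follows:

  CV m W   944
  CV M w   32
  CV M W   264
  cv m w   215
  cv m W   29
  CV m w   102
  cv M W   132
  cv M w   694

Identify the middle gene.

cv

The two most frequent reciprocal classes, CV m W and cv M w, are the parental types, so the F1 was CV m W / cv M w.
The two rarest classes, cv m W and CV M w, are the double crossovers. Comparing them with the parentals, only the cv allele has switched, so cv is the middle locus and the order is m – cv – w.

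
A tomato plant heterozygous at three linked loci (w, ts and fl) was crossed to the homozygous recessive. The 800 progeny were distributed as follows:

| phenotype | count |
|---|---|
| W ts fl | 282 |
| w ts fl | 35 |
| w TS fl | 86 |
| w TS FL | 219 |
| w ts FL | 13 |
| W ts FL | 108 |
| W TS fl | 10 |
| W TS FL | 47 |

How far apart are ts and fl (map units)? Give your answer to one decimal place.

27.1 map units

The two most frequent reciprocal classes, W ts fl and w TS FL, are the parental types, so the F1 was W ts fl / w TS FL.
The two rarest classes, W TS fl and w ts FL, are the double crossovers. Comparing them with the parentals, only the ts allele has switched, so ts is the middle locus and the order is w – ts – fl.
Crossovers in the ts–fl interval produce the single-crossover classes W ts FL and w TS fl (108 + 86 = 194) plus the double crossovers (23).
RF(ts–fl) = (194 + 23) / 800 = 217/800 = 0.2712 → 27.1 map units.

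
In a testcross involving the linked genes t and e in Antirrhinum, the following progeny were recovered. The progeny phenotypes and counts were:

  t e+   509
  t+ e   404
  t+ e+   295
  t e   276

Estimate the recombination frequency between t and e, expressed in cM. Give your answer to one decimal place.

38.5 cM

The two most frequent classes, t+ e (404) and t e+ (509), are the parental types, so the F1 was t+ e / t e+.
The recombinant classes are t+ e+ and t e: 295 + 276 = 571.
Recombination frequency = 571/1484 = 0.3848 ≈ 38.5%, i.e. 38.5 cM.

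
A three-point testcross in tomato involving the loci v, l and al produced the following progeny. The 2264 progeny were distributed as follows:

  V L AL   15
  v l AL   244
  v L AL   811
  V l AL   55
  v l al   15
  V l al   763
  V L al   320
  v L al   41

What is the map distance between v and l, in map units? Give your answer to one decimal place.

26.2 map units

The two most frequent reciprocal classes, v L AL and V l al, are the parental types, so the F1 was v L AL / V l al.
The two rarest classes, V L AL and v l al, are the double crossovers. Comparing them with the parentals, only the v allele has switched, so v is the middle locus and the order is al – v – l.
Crossovers in the v–l interval produce the single-crossover classes v l AL and V L al (244 + 320 = 564) plus the double crossovers (30).
RF(v–l) = (564 + 30) / 2264 = 594/2264 = 0.2624 → 26.2 map units.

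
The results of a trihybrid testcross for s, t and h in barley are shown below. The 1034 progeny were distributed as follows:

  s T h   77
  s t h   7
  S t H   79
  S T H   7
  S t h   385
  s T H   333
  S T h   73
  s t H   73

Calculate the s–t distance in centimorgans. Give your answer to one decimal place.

The two most frequent reciprocal classes, S t h and s T H, are the parental types, so the F1 was S t h / s T H.
The two rarest classes, s t h and S T H, are the double crossovers. Comparing them with the parentals, only the s allele has switched, so s is the middle locus and the order is h – s – t.
Crossovers in the s–t interval produce the single-crossover classes S T h and s t H (73 + 73 = 146) plus the double crossovers (14).
RF(s–t) = (146 + 14) / 1034 = 160/1034 = 0.1547 → 15.5 centimorgans.

15.5 centimorgans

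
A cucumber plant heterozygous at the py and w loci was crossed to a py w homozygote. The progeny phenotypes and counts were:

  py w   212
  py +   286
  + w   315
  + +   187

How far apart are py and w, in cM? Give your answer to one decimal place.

39.9 cM

The two most frequent classes, + w (315) and py + (286), are the parental types, so the F1 was + w / py +.
The recombinant classes are + + and py w: 187 + 212 = 399.
Recombination frequency = 399/1000 = 0.3990 ≈ 39.9%, i.e. 39.9 cM.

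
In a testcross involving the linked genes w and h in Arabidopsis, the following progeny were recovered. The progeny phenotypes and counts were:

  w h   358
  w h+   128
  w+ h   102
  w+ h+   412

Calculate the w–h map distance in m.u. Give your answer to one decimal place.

23.0 m.u.

The two most frequent classes, w+ h+ (412) and w h (358), are the parental types, so the F1 was w+ h+ / w h.
The recombinant classes are w+ h and w h+: 102 + 128 = 230.
Recombination frequency = 230/1000 = 0.2300 ≈ 23.0%, i.e. 23.0 m.u.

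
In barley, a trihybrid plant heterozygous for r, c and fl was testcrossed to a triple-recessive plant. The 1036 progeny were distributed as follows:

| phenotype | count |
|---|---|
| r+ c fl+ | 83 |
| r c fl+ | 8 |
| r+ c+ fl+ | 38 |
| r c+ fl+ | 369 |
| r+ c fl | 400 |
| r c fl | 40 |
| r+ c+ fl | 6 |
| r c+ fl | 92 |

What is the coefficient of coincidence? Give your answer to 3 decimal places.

The two most frequent reciprocal classes, r c+ fl+ and r+ c fl, are the parental types, so the F1 was r c+ fl+ / r+ c fl.
The two rarest classes, r c fl+ and r+ c+ fl, are the double crossovers. Comparing them with the parentals, only the c allele has switched, so c is the middle locus and the order is fl – c – r.
fl–c: (175 + 14)/1036 = 0.1824; c–r: (78 + 14)/1036 = 0.0888.
Expected DCO frequency = 0.1824 × 0.0888 ≈ 0.01620; observed = 14/1036 ≈ 0.01351.
Coefficient of coincidence = 0.01351/0.01620 ≈ 0.834.

0.834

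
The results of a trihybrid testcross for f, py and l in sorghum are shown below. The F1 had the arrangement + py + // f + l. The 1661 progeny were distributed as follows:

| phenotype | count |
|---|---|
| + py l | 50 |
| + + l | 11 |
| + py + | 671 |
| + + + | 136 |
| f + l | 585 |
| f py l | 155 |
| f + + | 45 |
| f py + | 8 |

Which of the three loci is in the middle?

The two rarest classes, f py + and + + l, are the double crossovers. Comparing them with the parentals, only the f allele has switched, so f is the middle locus and the order is l – f – py.

f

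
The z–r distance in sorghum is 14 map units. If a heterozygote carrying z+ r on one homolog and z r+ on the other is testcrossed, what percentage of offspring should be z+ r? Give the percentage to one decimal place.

43.0%

A map distance of 14 map units corresponds to a recombination frequency of 0.140.
The F1 is z+ r / z r+, so z+ r is a parental gamete class with expected frequency (1 − r)/2 = 0.860/2 = 0.4300.
That is 0.4300 = 43.0% of the progeny.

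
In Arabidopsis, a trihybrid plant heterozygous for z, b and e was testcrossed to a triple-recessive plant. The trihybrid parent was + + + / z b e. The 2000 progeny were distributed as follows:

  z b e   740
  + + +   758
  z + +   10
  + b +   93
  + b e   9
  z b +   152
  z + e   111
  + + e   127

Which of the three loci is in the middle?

z

The two rarest classes, z + + and + b e, are the double crossovers. Comparing them with the parentals, only the z allele has switched, so z is the middle locus and the order is b – z – e.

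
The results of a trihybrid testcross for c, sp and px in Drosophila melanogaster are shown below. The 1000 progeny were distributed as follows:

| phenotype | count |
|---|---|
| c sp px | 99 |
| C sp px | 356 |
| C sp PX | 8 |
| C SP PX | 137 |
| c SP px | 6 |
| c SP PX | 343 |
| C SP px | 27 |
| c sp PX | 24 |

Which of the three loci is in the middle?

The two most frequent reciprocal classes, c SP PX and C sp px, are the parental types, so the F1 was c SP PX / C sp px.
The two rarest classes, c SP px and C sp PX, are the double crossovers. Comparing them with the parentals, only the px allele has switched, so px is the middle locus and the order is c – px – sp.

px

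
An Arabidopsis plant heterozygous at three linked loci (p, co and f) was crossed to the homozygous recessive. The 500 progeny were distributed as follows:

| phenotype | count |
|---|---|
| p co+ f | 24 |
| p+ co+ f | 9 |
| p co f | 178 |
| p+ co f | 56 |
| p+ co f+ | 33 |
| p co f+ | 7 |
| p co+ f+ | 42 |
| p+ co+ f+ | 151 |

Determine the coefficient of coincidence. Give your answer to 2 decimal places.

0.96

The two most frequent reciprocal classes, p+ co+ f+ and p co f, are the parental types, so the F1 was p+ co+ f+ / p co f.
The two rarest classes, p+ co+ f and p co f+, are the double crossovers. Comparing them with the parentals, only the f allele has switched, so f is the middle locus and the order is co – f – p.
co–f: (57 + 16)/500 = 0.1460; f–p: (98 + 16)/500 = 0.2280.
Expected DCO frequency = 0.1460 × 0.2280 ≈ 0.03329; observed = 16/500 ≈ 0.03200.
Coefficient of coincidence = 0.03200/0.03329 ≈ 0.96.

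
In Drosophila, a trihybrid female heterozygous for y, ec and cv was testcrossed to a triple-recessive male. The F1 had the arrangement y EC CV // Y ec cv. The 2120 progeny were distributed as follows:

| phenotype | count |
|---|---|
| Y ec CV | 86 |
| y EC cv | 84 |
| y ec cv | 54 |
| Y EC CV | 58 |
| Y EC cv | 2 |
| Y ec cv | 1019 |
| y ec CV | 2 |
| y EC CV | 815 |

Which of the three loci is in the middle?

The two rarest classes, y ec CV and Y EC cv, are the double crossovers. Comparing them with the parentals, only the ec allele has switched, so ec is the middle locus and the order is y – ec – cv.

ec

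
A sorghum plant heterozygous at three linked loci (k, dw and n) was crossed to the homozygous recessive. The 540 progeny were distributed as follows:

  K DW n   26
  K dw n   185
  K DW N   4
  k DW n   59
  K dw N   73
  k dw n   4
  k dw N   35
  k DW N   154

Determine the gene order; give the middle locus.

k

The two most frequent reciprocal classes, k DW N and K dw n, are the parental types, so the F1 was k DW N / K dw n.
The two rarest classes, K DW N and k dw n, are the double crossovers. Comparing them with the parentals, only the k allele has switched, so k is the middle locus and the order is n – k – dw.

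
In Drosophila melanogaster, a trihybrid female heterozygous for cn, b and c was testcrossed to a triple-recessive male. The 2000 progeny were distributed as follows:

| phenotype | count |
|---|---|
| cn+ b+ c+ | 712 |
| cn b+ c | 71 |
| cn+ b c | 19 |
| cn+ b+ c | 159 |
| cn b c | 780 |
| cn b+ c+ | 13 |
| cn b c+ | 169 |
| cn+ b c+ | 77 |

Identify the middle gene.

The two most frequent reciprocal classes, cn+ b+ c+ and cn b c, are the parental types, so the F1 was cn+ b+ c+ / cn b c.
The two rarest classes, cn b+ c+ and cn+ b c, are the double crossovers. Comparing them with the parentals, only the cn allele has switched, so cn is the middle locus and the order is c – cn – b.

cn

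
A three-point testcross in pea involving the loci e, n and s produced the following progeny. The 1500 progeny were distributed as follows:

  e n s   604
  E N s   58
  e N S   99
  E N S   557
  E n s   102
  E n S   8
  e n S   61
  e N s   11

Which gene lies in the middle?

n

The two most frequent reciprocal classes, e n s and E N S, are the parental types, so the F1 was e n s / E N S.
The two rarest classes, e N s and E n S, are the double crossovers. Comparing them with the parentals, only the n allele has switched, so n is the middle locus and the order is e – n – s.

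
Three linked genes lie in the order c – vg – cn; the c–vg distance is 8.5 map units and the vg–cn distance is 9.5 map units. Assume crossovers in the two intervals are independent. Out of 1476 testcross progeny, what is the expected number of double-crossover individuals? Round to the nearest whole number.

Map distances give recombination frequencies of 0.085 and 0.095 for the two intervals.
With no interference, expected double-crossover frequency = 0.085 × 0.095 = 0.00808.
Expected number = 0.00808 × 1476 = 11.92 ≈ 12.

12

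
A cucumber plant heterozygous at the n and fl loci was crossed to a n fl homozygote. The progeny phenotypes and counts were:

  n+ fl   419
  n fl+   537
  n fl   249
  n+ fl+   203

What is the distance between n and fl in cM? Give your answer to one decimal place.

32.1 cM

The two most frequent classes, n+ fl (419) and n fl+ (537), are the parental types, so the F1 was n+ fl / n fl+.
The recombinant classes are n+ fl+ and n fl: 203 + 249 = 452.
Recombination frequency = 452/1408 = 0.3210 ≈ 32.1%, i.e. 32.1 cM.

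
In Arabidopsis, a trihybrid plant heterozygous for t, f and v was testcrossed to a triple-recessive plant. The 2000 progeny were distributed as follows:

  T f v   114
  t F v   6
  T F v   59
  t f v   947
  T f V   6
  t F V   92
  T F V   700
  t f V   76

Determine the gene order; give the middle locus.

f

The two most frequent reciprocal classes, T F V and t f v, are the parental types, so the F1 was T F V / t f v.
The two rarest classes, T f V and t F v, are the double crossovers. Comparing them with the parentals, only the f allele has switched, so f is the middle locus and the order is v – f – t.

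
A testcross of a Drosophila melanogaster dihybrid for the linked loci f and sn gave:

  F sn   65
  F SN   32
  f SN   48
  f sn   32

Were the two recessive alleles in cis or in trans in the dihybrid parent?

The two most frequent classes are F sn (65) and f SN (48); these are the parental (non-recombinant) types.
So the F1 carried F sn on one chromosome and f SN on the other — the recessive alleles are on opposite chromosomes (trans / repulsion).

trans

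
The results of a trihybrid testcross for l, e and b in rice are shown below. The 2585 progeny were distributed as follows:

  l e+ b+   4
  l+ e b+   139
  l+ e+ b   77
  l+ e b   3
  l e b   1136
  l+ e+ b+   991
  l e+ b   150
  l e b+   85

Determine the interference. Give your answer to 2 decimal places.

0.64

The two most frequent reciprocal classes, l+ e+ b+ and l e b, are the parental types, so the F1 was l+ e+ b+ / l e b.
The two rarest classes, l e+ b+ and l+ e b, are the double crossovers. Comparing them with the parentals, only the l allele has switched, so l is the middle locus and the order is e – l – b.
e–l: (289 + 7)/2585 = 0.1145; l–b: (162 + 7)/2585 = 0.0654.
Expected DCO frequency = 0.1145 × 0.0654 ≈ 0.00749; observed = 7/2585 ≈ 0.00271.
Coefficient of coincidence = 0.00271/0.00749 ≈ 0.36; interference = 1 − 0.36 = 0.64.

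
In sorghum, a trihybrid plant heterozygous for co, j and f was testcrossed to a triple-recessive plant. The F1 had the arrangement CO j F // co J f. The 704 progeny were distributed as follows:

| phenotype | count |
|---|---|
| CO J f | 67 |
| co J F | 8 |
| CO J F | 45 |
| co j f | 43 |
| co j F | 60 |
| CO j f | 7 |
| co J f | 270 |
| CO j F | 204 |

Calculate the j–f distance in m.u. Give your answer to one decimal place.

14.6 m.u.

The two rarest classes, CO j f and co J F, are the double crossovers. Comparing them with the parentals, only the f allele has switched, so f is the middle locus and the order is co – f – j.
Crossovers in the f–j interval produce the single-crossover classes CO J F and co j f (45 + 43 = 88) plus the double crossovers (15).
RF(f–j) = (88 + 15) / 704 = 103/704 = 0.1463 → 14.6 m.u.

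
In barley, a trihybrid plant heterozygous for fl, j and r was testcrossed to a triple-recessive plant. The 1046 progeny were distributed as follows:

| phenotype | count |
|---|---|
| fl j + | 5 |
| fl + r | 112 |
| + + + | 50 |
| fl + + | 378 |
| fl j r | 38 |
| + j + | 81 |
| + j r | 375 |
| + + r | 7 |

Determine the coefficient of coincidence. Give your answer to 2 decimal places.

0.61

The two most frequent reciprocal classes, + j r and fl + +, are the parental types, so the F1 was + j r / fl + +.
The two rarest classes, + + r and fl j +, are the double crossovers. Comparing them with the parentals, only the j allele has switched, so j is the middle locus and the order is fl – j – r.
fl–j: (88 + 12)/1046 = 0.0956; j–r: (193 + 12)/1046 = 0.1960.
Expected DCO frequency = 0.0956 × 0.1960 ≈ 0.01874; observed = 12/1046 ≈ 0.01147.
Coefficient of coincidence = 0.01147/0.01874 ≈ 0.61.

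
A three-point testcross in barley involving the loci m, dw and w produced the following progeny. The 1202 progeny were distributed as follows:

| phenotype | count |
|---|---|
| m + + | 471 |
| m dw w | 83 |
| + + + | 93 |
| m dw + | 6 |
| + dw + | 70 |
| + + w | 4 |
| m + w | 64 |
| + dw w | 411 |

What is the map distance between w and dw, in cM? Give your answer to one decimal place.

The two most frequent reciprocal classes, + dw w and m + +, are the parental types, so the F1 was + dw w / m + +.
The two rarest classes, + + w and m dw +, are the double crossovers. Comparing them with the parentals, only the dw allele has switched, so dw is the middle locus and the order is m – dw – w.
Crossovers in the dw–w interval produce the single-crossover classes + dw + and m + w (70 + 64 = 134) plus the double crossovers (10).
RF(dw–w) = (134 + 10) / 1202 = 144/1202 = 0.1198 → 12.0 cM.

12.0 cM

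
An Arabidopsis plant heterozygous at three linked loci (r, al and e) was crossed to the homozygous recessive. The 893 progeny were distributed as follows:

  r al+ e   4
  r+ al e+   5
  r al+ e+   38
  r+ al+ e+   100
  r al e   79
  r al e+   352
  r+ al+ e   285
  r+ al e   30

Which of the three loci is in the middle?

The two most frequent reciprocal classes, r+ al+ e and r al e+, are the parental types, so the F1 was r+ al+ e / r al e+.
The two rarest classes, r al+ e and r+ al e+, are the double crossovers. Comparing them with the parentals, only the r allele has switched, so r is the middle locus and the order is al – r – e.

r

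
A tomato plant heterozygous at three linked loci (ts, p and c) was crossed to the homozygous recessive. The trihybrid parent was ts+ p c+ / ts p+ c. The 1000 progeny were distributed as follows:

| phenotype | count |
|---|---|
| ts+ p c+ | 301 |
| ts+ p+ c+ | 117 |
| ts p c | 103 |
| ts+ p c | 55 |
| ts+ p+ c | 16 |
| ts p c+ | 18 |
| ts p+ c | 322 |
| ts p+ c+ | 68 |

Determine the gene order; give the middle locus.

ts

The two rarest classes, ts p c+ and ts+ p+ c, are the double crossovers. Comparing them with the parentals, only the ts allele has switched, so ts is the middle locus and the order is c – ts – p.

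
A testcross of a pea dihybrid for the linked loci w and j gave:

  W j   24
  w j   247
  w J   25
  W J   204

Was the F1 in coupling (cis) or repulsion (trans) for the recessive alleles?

The two most frequent classes are W J (204) and w j (247); these are the parental (non-recombinant) types.
So the F1 carried W J on one chromosome and w j on the other — the recessive alleles are on the same chromosome (cis / coupling).

cis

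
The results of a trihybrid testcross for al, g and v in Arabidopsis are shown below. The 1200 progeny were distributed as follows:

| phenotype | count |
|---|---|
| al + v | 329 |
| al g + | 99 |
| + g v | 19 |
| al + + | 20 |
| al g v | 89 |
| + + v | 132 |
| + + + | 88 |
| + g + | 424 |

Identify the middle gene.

v

The two most frequent reciprocal classes, al + v and + g +, are the parental types, so the F1 was al + v / + g +.
The two rarest classes, al + + and + g v, are the double crossovers. Comparing them with the parentals, only the v allele has switched, so v is the middle locus and the order is al – v – g.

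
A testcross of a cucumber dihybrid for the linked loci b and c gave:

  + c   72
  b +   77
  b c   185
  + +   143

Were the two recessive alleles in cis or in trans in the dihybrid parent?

cis

The two most frequent classes are + + (143) and b c (185); these are the parental (non-recombinant) types.
So the F1 carried + + on one chromosome and b c on the other — the recessive alleles are on the same chromosome (cis / coupling).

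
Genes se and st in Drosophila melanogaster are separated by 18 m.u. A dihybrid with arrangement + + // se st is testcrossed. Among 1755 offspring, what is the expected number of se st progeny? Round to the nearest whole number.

720

A map distance of 18 m.u. corresponds to a recombination frequency of 0.180.
The F1 is + + / se st, so se st is a parental gamete class with expected frequency (1 − r)/2 = 0.820/2 = 0.4100.
Expected number = 0.4100 × 1755 = 719.55 ≈ 720.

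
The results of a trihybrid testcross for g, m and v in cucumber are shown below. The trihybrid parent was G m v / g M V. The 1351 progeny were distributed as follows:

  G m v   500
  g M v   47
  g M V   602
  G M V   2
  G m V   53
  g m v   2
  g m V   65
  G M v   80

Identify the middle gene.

The two rarest classes, g m v and G M V, are the double crossovers. Comparing them with the parentals, only the g allele has switched, so g is the middle locus and the order is m – g – v.

g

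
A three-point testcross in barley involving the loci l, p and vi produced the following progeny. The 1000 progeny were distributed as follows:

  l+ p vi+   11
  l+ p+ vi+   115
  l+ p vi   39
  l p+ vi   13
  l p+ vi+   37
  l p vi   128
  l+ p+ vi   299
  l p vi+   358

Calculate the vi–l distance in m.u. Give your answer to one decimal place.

26.7 m.u.

The two most frequent reciprocal classes, l+ p+ vi and l p vi+, are the parental types, so the F1 was l+ p+ vi / l p vi+.
The two rarest classes, l p+ vi and l+ p vi+, are the double crossovers. Comparing them with the parentals, only the l allele has switched, so l is the middle locus and the order is p – l – vi.
Crossovers in the l–vi interval produce the single-crossover classes l+ p+ vi+ and l p vi (115 + 128 = 243) plus the double crossovers (24).
RF(l–vi) = (243 + 24) / 1000 = 267/1000 = 0.2670 → 26.7 m.u.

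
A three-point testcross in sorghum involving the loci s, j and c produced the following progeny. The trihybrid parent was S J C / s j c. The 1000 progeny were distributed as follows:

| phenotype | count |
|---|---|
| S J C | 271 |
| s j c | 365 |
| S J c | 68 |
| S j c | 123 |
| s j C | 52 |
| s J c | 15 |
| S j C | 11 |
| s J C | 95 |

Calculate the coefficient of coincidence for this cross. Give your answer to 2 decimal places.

The two rarest classes, S j C and s J c, are the double crossovers. Comparing them with the parentals, only the j allele has switched, so j is the middle locus and the order is s – j – c.
s–j: (218 + 26)/1000 = 0.2440; j–c: (120 + 26)/1000 = 0.1460.
Expected DCO frequency = 0.2440 × 0.1460 ≈ 0.03562; observed = 26/1000 ≈ 0.02600.
Coefficient of coincidence = 0.02600/0.03562 ≈ 0.73.

0.73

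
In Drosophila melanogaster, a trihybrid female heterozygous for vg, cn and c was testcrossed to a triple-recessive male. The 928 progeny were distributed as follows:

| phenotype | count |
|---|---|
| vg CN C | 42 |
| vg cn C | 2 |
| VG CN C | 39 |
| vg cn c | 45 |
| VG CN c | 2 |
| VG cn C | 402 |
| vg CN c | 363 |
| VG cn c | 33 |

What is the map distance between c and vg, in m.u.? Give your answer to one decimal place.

The two most frequent reciprocal classes, vg CN c and VG cn C, are the parental types, so the F1 was vg CN c / VG cn C.
The two rarest classes, VG CN c and vg cn C, are the double crossovers. Comparing them with the parentals, only the vg allele has switched, so vg is the middle locus and the order is cn – vg – c.
Crossovers in the vg–c interval produce the single-crossover classes vg CN C and VG cn c (42 + 33 = 75) plus the double crossovers (4).
RF(vg–c) = (75 + 4) / 928 = 79/928 = 0.0851 → 8.5 m.u.

8.5 m.u.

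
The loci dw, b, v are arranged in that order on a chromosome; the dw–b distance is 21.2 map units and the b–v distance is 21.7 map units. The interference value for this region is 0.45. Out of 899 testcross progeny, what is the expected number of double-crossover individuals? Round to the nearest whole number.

Map distances give recombination frequencies of 0.212 and 0.217 for the two intervals.
With interference 0.45 (so coincidence = 0.55), expected double-crossover frequency = 0.212 × 0.217 × 0.55 = 0.02530.
Expected number = 0.02530 × 899 = 22.75 ≈ 23.

23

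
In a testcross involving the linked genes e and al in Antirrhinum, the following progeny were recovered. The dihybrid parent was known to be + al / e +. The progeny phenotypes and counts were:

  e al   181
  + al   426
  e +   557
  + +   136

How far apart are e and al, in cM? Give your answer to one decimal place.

24.4 cM

The recombinant classes are + + and e al: 136 + 181 = 317.
Recombination frequency = 317/1300 = 0.2438 ≈ 24.4%, i.e. 24.4 cM.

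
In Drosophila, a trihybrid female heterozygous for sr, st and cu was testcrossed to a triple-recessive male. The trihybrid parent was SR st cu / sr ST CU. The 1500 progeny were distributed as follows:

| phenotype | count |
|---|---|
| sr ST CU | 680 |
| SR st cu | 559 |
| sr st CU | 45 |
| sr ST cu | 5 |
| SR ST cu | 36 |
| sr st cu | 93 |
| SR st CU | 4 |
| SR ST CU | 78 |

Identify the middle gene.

The two rarest classes, SR st CU and sr ST cu, are the double crossovers. Comparing them with the parentals, only the cu allele has switched, so cu is the middle locus and the order is sr – cu – st.

cu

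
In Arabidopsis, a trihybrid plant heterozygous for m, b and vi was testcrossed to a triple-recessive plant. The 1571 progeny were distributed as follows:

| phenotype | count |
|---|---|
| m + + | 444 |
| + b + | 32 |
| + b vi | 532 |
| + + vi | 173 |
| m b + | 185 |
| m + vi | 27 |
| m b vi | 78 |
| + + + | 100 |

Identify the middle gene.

The two most frequent reciprocal classes, m + + and + b vi, are the parental types, so the F1 was m + + / + b vi.
The two rarest classes, m + vi and + b +, are the double crossovers. Comparing them with the parentals, only the vi allele has switched, so vi is the middle locus and the order is b – vi – m.

vi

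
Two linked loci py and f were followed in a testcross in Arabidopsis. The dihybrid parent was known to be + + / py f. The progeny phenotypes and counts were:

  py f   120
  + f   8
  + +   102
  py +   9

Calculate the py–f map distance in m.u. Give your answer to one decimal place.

The recombinant classes are + f and py +: 8 + 9 = 17.
Recombination frequency = 17/239 = 0.0711 ≈ 7.1%, i.e. 7.1 m.u.

7.1 m.u.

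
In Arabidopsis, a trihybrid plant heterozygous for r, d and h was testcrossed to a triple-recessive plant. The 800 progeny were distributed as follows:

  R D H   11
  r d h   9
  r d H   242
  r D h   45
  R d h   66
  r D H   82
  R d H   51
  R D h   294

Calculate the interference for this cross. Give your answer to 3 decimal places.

0.179

The two most frequent reciprocal classes, R D h and r d H, are the parental types, so the F1 was R D h / r d H.
The two rarest classes, R D H and r d h, are the double crossovers. Comparing them with the parentals, only the h allele has switched, so h is the middle locus and the order is r – h – d.
r–h: (96 + 20)/800 = 0.1450; h–d: (148 + 20)/800 = 0.2100.
Expected DCO frequency = 0.1450 × 0.2100 ≈ 0.03045; observed = 20/800 ≈ 0.02500.
Coefficient of coincidence = 0.02500/0.03045 ≈ 0.821; interference = 1 − 0.821 = 0.179.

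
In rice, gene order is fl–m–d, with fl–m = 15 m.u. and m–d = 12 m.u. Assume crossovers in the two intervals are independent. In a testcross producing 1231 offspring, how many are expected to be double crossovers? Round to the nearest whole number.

Map distances give recombination frequencies of 0.150 and 0.120 for the two intervals.
With no interference, expected double-crossover frequency = 0.150 × 0.120 = 0.01800.
Expected number = 0.01800 × 1231 = 22.16 ≈ 22.

22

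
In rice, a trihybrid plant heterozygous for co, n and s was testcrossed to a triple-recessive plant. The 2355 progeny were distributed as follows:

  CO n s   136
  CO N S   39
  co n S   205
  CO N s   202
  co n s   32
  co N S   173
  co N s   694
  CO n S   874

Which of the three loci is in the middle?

n

The two most frequent reciprocal classes, CO n S and co N s, are the parental types, so the F1 was CO n S / co N s.
The two rarest classes, CO N S and co n s, are the double crossovers. Comparing them with the parentals, only the n allele has switched, so n is the middle locus and the order is s – n – co.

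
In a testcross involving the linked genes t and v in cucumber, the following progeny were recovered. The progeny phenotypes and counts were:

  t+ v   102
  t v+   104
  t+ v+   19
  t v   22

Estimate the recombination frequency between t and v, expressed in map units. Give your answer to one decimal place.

The two most frequent classes, t+ v (102) and t v+ (104), are the parental types, so the F1 was t+ v / t v+.
The recombinant classes are t+ v+ and t v: 19 + 22 = 41.
Recombination frequency = 41/247 = 0.1660 ≈ 16.6%, i.e. 16.6 map units.

16.6 map units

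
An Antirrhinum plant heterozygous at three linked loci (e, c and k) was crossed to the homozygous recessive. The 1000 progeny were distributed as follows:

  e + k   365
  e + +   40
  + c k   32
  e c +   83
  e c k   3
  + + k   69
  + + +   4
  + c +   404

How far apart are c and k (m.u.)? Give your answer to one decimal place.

7.9 m.u.

The two most frequent reciprocal classes, + c + and e + k, are the parental types, so the F1 was + c + / e + k.
The two rarest classes, + + + and e c k, are the double crossovers. Comparing them with the parentals, only the c allele has switched, so c is the middle locus and the order is k – c – e.
Crossovers in the k–c interval produce the single-crossover classes + c k and e + + (32 + 40 = 72) plus the double crossovers (7).
RF(k–c) = (72 + 7) / 1000 = 79/1000 = 0.0790 → 7.9 m.u.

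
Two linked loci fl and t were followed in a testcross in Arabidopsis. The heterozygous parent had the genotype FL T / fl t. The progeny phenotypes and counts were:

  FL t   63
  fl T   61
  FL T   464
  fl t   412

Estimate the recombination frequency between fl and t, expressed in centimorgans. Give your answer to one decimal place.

The recombinant classes are FL t and fl T: 63 + 61 = 124.
Recombination frequency = 124/1000 = 0.1240 ≈ 12.4%, i.e. 12.4 centimorgans.

12.4 centimorgans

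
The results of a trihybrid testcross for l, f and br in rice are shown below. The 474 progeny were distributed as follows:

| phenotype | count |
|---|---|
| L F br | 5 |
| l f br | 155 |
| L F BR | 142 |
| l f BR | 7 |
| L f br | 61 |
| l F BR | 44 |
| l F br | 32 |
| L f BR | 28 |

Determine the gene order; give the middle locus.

br

The two most frequent reciprocal classes, L F BR and l f br, are the parental types, so the F1 was L F BR / l f br.
The two rarest classes, L F br and l f BR, are the double crossovers. Comparing them with the parentals, only the br allele has switched, so br is the middle locus and the order is f – br – l.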